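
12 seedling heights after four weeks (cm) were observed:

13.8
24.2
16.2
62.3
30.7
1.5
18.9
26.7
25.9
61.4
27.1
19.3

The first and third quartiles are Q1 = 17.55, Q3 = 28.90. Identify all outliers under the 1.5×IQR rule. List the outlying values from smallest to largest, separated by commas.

61.4, 62.3

IQR = Q3 − Q1 = 28.90 − 17.55 = 11.35.
Lower fence = Q1 − 1.5·IQR = 17.55 − 17.025 = 0.525.
Upper fence = Q3 + 1.5·IQR = 28.90 + 17.025 = 45.925.
61.4 > 45.925 → outlier.
62.3 > 45.925 → outlier.
All remaining values lie within [0.525, 45.925].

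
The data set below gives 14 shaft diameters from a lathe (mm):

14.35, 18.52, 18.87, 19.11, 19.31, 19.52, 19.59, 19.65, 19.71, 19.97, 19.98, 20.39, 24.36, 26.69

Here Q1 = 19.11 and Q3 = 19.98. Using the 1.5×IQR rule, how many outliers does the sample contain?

IQR = 0.87; fences at 19.11 − 1.305 = 17.805 and 19.98 + 1.305 = 21.285.
Outside the cutoffs: 14.35, 24.36, 26.69.

3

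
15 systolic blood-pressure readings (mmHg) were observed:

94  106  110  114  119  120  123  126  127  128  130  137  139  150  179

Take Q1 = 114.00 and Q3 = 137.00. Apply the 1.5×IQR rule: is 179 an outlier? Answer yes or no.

yes

IQR = Q3 − Q1 = 137.00 − 114.00 = 23.00.
Lower fence = Q1 − 1.5·IQR = 114.00 − 34.50 = 79.50.
Upper fence = Q3 + 1.5·IQR = 137.00 + 34.50 = 171.50.
179 lies above the upper fence.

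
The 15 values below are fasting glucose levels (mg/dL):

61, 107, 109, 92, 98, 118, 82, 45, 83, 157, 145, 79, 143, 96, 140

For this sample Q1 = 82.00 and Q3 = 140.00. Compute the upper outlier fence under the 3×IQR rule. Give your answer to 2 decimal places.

314.00

IQR = Q3 − Q1 = 140.00 − 82.00 = 58.00.
Lower fence = Q1 − 3·IQR = 82.00 − 174.00 = -92.00.
Upper fence = Q3 + 3·IQR = 140.00 + 174.00 = 314.00.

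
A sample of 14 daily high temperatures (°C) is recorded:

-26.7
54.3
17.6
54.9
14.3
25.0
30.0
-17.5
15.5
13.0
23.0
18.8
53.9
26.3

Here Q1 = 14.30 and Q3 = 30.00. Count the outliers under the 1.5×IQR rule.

5

IQR = 15.70; fences at 14.30 − 23.55 = -9.25 and 30.00 + 23.55 = 53.55.
Outside the cutoffs: -26.7, -17.5, 53.9, 54.3, 54.9.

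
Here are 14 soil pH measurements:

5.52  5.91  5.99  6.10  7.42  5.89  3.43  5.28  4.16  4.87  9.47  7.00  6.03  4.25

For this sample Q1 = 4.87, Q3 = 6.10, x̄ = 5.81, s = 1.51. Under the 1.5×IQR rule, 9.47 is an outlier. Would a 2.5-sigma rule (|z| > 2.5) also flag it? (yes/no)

no

z = (9.47 − 5.81) / 1.51 = 2.42.
|z| = 2.42 ≤ 2.5.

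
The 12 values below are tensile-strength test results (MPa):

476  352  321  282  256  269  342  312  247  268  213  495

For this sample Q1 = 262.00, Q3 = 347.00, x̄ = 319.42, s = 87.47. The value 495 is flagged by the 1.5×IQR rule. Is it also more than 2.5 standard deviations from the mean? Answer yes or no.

z = (495 − 319.42) / 87.47 = 2.01.
|z| = 2.01 ≤ 2.5.

no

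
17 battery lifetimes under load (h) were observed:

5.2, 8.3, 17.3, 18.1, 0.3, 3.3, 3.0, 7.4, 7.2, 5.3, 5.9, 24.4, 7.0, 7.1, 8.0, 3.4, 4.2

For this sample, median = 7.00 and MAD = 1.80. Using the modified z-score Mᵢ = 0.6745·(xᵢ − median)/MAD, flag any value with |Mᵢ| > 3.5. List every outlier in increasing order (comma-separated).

17.3, 18.1, 24.4

|Mᵢ| > 3.5 ⇔ |xᵢ − 7.00| > 3.5·1.80/0.6745 = 9.34.
So outliers lie outside [-2.34, 16.34].
17.3: M = 3.86 → outlier.
18.1: M = 4.16 → outlier.
24.4: M = 6.52 → outlier.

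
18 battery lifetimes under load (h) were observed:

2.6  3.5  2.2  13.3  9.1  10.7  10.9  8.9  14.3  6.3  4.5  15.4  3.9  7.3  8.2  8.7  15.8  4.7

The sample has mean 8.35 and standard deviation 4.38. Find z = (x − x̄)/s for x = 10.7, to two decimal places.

0.54

z = (10.7 − 8.35) / 4.38 = 0.54.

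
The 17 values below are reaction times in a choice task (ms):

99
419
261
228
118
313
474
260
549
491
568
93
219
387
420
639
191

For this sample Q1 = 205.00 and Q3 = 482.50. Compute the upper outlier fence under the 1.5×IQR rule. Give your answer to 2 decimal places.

IQR = Q3 − Q1 = 482.50 − 205.00 = 277.50.
Lower fence = Q1 − 1.5·IQR = 205.00 − 416.25 = -211.25.
Upper fence = Q3 + 1.5·IQR = 482.50 + 416.25 = 898.75.

898.75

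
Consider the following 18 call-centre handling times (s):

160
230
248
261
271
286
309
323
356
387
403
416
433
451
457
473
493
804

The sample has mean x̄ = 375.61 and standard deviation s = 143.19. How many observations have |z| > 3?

Cutoffs: x̄ ± 3s = [-53.96, 805.18].
Every value lies within the cutoffs.

0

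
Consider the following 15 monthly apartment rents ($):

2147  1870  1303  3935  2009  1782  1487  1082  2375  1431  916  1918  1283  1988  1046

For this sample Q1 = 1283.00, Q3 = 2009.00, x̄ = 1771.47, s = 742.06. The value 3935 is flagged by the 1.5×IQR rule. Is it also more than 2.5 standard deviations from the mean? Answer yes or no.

yes

z = (3935 − 1771.47) / 742.06 = 2.92.
|z| = 2.92 > 2.5.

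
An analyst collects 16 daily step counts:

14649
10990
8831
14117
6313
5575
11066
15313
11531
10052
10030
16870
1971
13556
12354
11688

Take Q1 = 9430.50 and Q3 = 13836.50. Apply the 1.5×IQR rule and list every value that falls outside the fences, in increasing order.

1971

IQR = Q3 − Q1 = 13836.50 − 9430.50 = 4406.00.
Lower fence = Q1 − 1.5·IQR = 9430.50 − 6609.00 = 2821.50.
Upper fence = Q3 + 1.5·IQR = 13836.50 + 6609.00 = 20445.50.
1971 < 2821.50 → outlier.
All remaining values lie within [2821.50, 20445.50].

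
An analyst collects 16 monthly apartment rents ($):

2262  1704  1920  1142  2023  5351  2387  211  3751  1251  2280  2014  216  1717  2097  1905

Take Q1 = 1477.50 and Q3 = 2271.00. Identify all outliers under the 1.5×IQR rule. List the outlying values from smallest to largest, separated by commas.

211, 216, 3751, 5351

IQR = Q3 − Q1 = 2271.00 − 1477.50 = 793.50.
Lower fence = Q1 − 1.5·IQR = 1477.50 − 1190.25 = 287.25.
Upper fence = Q3 + 1.5·IQR = 2271.00 + 1190.25 = 3461.25.
211 < 287.25 → outlier.
216 < 287.25 → outlier.
3751 > 3461.25 → outlier.
5351 > 3461.25 → outlier.
All remaining values lie within [287.25, 3461.25].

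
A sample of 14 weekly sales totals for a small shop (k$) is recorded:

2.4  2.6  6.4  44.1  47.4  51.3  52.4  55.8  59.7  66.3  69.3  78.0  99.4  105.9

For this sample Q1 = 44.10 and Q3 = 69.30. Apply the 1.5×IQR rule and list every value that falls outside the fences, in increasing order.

2.4, 2.6

IQR = Q3 − Q1 = 69.30 − 44.10 = 25.20.
Lower fence = Q1 − 1.5·IQR = 44.10 − 37.80 = 6.30.
Upper fence = Q3 + 1.5·IQR = 69.30 + 37.80 = 107.10.
2.4 < 6.30 → outlier.
2.6 < 6.30 → outlier.
All remaining values lie within [6.30, 107.10].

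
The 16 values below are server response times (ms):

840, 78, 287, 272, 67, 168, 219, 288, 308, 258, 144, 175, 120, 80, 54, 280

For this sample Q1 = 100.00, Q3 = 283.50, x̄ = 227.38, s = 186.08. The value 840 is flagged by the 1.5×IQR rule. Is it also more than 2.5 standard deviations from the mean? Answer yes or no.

yes

z = (840 − 227.38) / 186.08 = 3.29.
|z| = 3.29 > 2.5.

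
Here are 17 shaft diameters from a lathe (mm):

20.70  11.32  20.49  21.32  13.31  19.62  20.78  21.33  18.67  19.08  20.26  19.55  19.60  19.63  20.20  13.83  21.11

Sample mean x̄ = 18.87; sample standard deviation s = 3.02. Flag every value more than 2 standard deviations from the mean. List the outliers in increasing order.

11.32

Cutoffs at x̄ ± 2s: 18.87 ± 2·3.02 = [12.83, 24.91].
11.32: z = -2.50, |z| > 2 → outlier.
Every other value lies within [12.83, 24.91].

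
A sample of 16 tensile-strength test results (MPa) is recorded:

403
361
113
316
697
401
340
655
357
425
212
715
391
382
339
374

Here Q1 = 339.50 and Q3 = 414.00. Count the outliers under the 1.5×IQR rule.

5

IQR = 74.50; fences at 339.50 − 111.75 = 227.75 and 414.00 + 111.75 = 525.75.
Outside the cutoffs: 113, 212, 655, 697, 715.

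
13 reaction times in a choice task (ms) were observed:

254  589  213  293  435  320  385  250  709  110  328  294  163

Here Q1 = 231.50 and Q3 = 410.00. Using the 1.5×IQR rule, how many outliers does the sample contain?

1

IQR = 178.50; fences at 231.50 − 267.75 = -36.25 and 410.00 + 267.75 = 677.75.
Outside the cutoffs: 709.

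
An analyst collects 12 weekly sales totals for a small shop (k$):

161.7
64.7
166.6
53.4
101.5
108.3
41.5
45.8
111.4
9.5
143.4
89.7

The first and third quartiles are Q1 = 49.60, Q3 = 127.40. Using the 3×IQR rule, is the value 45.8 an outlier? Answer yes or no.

no

IQR = Q3 − Q1 = 127.40 − 49.60 = 77.80.
Lower fence = Q1 − 3·IQR = 49.60 − 233.40 = -183.80.
Upper fence = Q3 + 3·IQR = 127.40 + 233.40 = 360.80.
45.8 lies within [-183.80, 360.80].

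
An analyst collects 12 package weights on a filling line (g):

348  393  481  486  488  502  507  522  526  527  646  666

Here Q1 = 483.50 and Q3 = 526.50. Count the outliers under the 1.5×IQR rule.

IQR = 43.00; fences at 483.50 − 64.50 = 419.00 and 526.50 + 64.50 = 591.00.
Outside the cutoffs: 348, 393, 646, 666.

4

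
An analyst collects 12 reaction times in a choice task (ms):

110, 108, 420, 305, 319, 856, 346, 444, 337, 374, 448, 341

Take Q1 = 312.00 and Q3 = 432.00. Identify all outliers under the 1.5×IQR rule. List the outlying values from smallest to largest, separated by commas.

IQR = Q3 − Q1 = 432.00 − 312.00 = 120.00.
Lower fence = Q1 − 1.5·IQR = 312.00 − 180.00 = 132.00.
Upper fence = Q3 + 1.5·IQR = 432.00 + 180.00 = 612.00.
108 < 132.00 → outlier.
110 < 132.00 → outlier.
856 > 612.00 → outlier.
All remaining values lie within [132.00, 612.00].

108, 110, 856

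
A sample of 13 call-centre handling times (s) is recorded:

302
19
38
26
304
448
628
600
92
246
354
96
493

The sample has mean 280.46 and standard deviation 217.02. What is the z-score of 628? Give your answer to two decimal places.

1.60

z = (628 − 280.46) / 217.02 = 1.60.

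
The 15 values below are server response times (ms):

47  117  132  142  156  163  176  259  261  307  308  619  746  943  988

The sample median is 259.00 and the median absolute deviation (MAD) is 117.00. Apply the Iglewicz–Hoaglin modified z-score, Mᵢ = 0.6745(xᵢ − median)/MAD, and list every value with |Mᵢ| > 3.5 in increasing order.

943, 988

|Mᵢ| > 3.5 ⇔ |xᵢ − 259.00| > 3.5·117.00/0.6745 = 607.12.
So outliers lie outside [-348.12, 866.12].
943: M = 3.94 → outlier.
988: M = 4.20 → outlier.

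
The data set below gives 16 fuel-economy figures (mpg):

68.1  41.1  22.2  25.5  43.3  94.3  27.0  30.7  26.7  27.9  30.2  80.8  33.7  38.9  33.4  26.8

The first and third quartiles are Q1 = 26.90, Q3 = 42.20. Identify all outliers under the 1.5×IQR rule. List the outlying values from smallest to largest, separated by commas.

68.1, 80.8, 94.3

IQR = Q3 − Q1 = 42.20 − 26.90 = 15.30.
Lower fence = Q1 − 1.5·IQR = 26.90 − 22.95 = 3.95.
Upper fence = Q3 + 1.5·IQR = 42.20 + 22.95 = 65.15.
68.1 > 65.15 → outlier.
80.8 > 65.15 → outlier.
94.3 > 65.15 → outlier.
All remaining values lie within [3.95, 65.15].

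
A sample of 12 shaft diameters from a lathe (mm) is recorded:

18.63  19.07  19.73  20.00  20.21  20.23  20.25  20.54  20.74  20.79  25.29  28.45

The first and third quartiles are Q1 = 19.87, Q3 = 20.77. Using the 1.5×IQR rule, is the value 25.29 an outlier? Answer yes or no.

yes

IQR = Q3 − Q1 = 20.77 − 19.87 = 0.90.
Lower fence = Q1 − 1.5·IQR = 19.87 − 1.35 = 18.52.
Upper fence = Q3 + 1.5·IQR = 20.77 + 1.35 = 22.12.
25.29 lies above the upper fence.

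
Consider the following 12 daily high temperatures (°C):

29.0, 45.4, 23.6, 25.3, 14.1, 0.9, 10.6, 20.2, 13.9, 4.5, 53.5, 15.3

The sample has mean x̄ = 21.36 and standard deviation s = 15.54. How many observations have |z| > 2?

1

Cutoffs: x̄ ± 2s = [-9.72, 52.44].
Outside the cutoffs: 53.5.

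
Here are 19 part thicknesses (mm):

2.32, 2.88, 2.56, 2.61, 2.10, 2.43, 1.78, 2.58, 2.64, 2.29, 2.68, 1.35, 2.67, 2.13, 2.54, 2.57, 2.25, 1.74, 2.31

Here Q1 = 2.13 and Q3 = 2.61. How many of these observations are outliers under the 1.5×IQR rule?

IQR = 0.48; fences at 2.13 − 0.72 = 1.41 and 2.61 + 0.72 = 3.33.
Outside the cutoffs: 1.35.

1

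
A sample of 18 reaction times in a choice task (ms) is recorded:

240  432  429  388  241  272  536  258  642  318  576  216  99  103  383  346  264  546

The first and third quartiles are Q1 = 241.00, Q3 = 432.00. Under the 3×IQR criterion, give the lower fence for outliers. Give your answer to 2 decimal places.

IQR = Q3 − Q1 = 432.00 − 241.00 = 191.00.
Lower fence = Q1 − 3·IQR = 241.00 − 573.00 = -332.00.
Upper fence = Q3 + 3·IQR = 432.00 + 573.00 = 1005.00.

-332.00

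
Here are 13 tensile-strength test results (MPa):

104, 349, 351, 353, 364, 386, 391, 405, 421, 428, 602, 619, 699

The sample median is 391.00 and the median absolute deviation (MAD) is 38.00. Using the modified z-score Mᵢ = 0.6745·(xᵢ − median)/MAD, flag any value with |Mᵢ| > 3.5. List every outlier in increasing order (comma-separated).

|Mᵢ| > 3.5 ⇔ |xᵢ − 391.00| > 3.5·38.00/0.6745 = 197.18.
So outliers lie outside [193.82, 588.18].
104: M = -5.09 → outlier.
602: M = 3.75 → outlier.
619: M = 4.05 → outlier.
699: M = 5.47 → outlier.

104, 602, 619, 699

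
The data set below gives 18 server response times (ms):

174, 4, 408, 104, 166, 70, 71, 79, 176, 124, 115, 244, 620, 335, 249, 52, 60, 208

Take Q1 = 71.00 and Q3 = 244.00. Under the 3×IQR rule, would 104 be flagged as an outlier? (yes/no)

no

IQR = Q3 − Q1 = 244.00 − 71.00 = 173.00.
Lower fence = Q1 − 3·IQR = 71.00 − 519.00 = -448.00.
Upper fence = Q3 + 3·IQR = 244.00 + 519.00 = 763.00.
104 lies within [-448.00, 763.00].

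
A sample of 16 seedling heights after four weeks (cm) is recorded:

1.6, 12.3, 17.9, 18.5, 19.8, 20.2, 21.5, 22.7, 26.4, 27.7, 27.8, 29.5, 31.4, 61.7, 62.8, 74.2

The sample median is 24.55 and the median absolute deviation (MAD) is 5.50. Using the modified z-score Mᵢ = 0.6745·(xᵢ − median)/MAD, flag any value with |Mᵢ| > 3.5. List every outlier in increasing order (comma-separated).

61.7, 62.8, 74.2

|Mᵢ| > 3.5 ⇔ |xᵢ − 24.55| > 3.5·5.50/0.6745 = 28.54.
So outliers lie outside [-3.99, 53.09].
61.7: M = 4.56 → outlier.
62.8: M = 4.69 → outlier.
74.2: M = 6.09 → outlier.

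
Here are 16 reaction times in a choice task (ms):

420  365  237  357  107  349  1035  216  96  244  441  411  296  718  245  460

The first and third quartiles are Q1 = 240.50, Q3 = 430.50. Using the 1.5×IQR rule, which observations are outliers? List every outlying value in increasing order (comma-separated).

IQR = Q3 − Q1 = 430.50 − 240.50 = 190.00.
Lower fence = Q1 − 1.5·IQR = 240.50 − 285.00 = -44.50.
Upper fence = Q3 + 1.5·IQR = 430.50 + 285.00 = 715.50.
718 > 715.50 → outlier.
1035 > 715.50 → outlier.
All remaining values lie within [-44.50, 715.50].

718, 1035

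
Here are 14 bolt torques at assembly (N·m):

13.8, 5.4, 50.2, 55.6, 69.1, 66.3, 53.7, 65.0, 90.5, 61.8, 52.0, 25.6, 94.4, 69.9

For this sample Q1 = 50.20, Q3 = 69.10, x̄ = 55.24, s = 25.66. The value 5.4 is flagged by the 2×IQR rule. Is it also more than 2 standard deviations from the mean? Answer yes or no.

z = (5.4 − 55.24) / 25.66 = -1.94.
|z| = 1.94 ≤ 2.

no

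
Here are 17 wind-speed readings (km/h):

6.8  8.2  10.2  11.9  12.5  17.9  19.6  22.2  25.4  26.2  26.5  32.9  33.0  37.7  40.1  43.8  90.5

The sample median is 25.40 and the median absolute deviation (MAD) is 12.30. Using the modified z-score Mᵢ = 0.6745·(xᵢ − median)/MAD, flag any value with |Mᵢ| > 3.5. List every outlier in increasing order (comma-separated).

|Mᵢ| > 3.5 ⇔ |xᵢ − 25.40| > 3.5·12.30/0.6745 = 63.83.
So outliers lie outside [-38.43, 89.23].
90.5: M = 3.57 → outlier.

90.5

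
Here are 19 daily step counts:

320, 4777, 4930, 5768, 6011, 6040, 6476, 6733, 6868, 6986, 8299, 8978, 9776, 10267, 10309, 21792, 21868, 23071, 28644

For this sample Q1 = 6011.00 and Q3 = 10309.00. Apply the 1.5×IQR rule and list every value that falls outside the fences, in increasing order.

21792, 21868, 23071, 28644

IQR = Q3 − Q1 = 10309.00 − 6011.00 = 4298.00.
Lower fence = Q1 − 1.5·IQR = 6011.00 − 6447.00 = -436.00.
Upper fence = Q3 + 1.5·IQR = 10309.00 + 6447.00 = 16756.00.
21792 > 16756.00 → outlier.
21868 > 16756.00 → outlier.
23071 > 16756.00 → outlier.
28644 > 16756.00 → outlier.
All remaining values lie within [-436.00, 16756.00].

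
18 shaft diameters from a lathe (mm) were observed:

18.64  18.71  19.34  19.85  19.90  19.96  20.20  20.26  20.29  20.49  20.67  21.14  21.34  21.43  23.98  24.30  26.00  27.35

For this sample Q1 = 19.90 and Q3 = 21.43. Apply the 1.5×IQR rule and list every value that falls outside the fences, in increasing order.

23.98, 24.30, 26.00, 27.35

IQR = Q3 − Q1 = 21.43 − 19.90 = 1.53.
Lower fence = Q1 − 1.5·IQR = 19.90 − 2.295 = 17.605.
Upper fence = Q3 + 1.5·IQR = 21.43 + 2.295 = 23.725.
23.98 > 23.725 → outlier.
24.30 > 23.725 → outlier.
26.00 > 23.725 → outlier.
27.35 > 23.725 → outlier.
All remaining values lie within [17.605, 23.725].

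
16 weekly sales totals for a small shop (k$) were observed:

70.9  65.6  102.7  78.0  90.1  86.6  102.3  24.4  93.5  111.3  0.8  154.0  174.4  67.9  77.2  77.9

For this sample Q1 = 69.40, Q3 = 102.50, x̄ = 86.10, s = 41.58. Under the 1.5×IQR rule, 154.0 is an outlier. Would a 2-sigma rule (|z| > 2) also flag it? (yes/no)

z = (154.0 − 86.10) / 41.58 = 1.63.
|z| = 1.63 ≤ 2.

no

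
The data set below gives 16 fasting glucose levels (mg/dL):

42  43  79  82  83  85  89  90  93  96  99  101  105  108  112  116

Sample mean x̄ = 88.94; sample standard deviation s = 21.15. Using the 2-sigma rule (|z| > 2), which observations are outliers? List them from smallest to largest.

42, 43

Cutoffs at x̄ ± 2s: 88.94 ± 2·21.15 = [46.64, 131.24].
42: z = -2.22, |z| > 2 → outlier.
43: z = -2.17, |z| > 2 → outlier.
Every other value lies within [46.64, 131.24].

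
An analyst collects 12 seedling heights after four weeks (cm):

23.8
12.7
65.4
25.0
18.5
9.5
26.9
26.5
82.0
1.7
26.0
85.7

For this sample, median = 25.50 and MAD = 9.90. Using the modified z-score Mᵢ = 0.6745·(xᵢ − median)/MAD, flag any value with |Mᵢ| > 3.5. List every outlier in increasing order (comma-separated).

|Mᵢ| > 3.5 ⇔ |xᵢ − 25.50| > 3.5·9.90/0.6745 = 51.37.
So outliers lie outside [-25.87, 76.87].
82.0: M = 3.85 → outlier.
85.7: M = 4.10 → outlier.

82.0, 85.7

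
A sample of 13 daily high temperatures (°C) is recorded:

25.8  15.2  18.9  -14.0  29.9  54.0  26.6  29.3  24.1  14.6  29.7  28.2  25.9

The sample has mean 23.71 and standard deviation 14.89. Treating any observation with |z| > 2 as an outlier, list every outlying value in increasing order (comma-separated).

Cutoffs at x̄ ± 2s: 23.71 ± 2·14.89 = [-6.07, 53.49].
-14.0: z = -2.53, |z| > 2 → outlier.
54.0: z = 2.03, |z| > 2 → outlier.
Every other value lies within [-6.07, 53.49].

-14.0, 54.0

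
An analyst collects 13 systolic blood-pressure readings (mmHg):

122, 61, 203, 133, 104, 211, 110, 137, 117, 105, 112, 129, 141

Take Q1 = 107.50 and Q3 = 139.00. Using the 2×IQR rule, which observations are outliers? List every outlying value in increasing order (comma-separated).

203, 211

IQR = Q3 − Q1 = 139.00 − 107.50 = 31.50.
Lower fence = Q1 − 2·IQR = 107.50 − 63.00 = 44.50.
Upper fence = Q3 + 2·IQR = 139.00 + 63.00 = 202.00.
203 > 202.00 → outlier.
211 > 202.00 → outlier.
All remaining values lie within [44.50, 202.00].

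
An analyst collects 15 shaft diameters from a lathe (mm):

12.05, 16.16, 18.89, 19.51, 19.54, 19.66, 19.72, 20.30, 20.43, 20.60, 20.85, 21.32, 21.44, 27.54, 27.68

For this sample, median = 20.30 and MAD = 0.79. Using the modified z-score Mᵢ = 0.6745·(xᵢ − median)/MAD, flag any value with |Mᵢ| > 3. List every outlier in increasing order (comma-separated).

|Mᵢ| > 3 ⇔ |xᵢ − 20.30| > 3·0.79/0.6745 = 3.51.
So outliers lie outside [16.79, 23.81].
12.05: M = -7.04 → outlier.
16.16: M = -3.53 → outlier.
27.54: M = 6.18 → outlier.
27.68: M = 6.30 → outlier.

12.05, 16.16, 27.54, 27.68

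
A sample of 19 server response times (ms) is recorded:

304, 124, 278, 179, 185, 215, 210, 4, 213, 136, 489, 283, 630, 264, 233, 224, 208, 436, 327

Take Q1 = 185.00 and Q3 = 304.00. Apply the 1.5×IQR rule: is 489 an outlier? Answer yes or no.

yes

IQR = Q3 − Q1 = 304.00 − 185.00 = 119.00.
Lower fence = Q1 − 1.5·IQR = 185.00 − 178.50 = 6.50.
Upper fence = Q3 + 1.5·IQR = 304.00 + 178.50 = 482.50.
489 lies above the upper fence.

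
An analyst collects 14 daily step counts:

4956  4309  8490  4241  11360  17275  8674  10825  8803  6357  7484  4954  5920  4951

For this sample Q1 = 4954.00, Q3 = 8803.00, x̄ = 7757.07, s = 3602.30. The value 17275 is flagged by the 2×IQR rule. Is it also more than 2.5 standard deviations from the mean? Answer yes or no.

yes

z = (17275 − 7757.07) / 3602.30 = 2.64.
|z| = 2.64 > 2.5.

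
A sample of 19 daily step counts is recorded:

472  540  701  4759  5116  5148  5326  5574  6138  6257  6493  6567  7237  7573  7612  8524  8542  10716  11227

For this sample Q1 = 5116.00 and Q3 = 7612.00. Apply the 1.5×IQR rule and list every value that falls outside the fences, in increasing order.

472, 540, 701

IQR = Q3 − Q1 = 7612.00 − 5116.00 = 2496.00.
Lower fence = Q1 − 1.5·IQR = 5116.00 − 3744.00 = 1372.00.
Upper fence = Q3 + 1.5·IQR = 7612.00 + 3744.00 = 11356.00.
472 < 1372.00 → outlier.
540 < 1372.00 → outlier.
701 < 1372.00 → outlier.
All remaining values lie within [1372.00, 11356.00].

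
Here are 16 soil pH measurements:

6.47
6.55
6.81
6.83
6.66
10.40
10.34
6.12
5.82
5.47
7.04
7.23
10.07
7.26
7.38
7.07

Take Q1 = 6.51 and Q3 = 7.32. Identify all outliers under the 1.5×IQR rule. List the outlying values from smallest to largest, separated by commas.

IQR = Q3 − Q1 = 7.32 − 6.51 = 0.81.
Lower fence = Q1 − 1.5·IQR = 6.51 − 1.215 = 5.295.
Upper fence = Q3 + 1.5·IQR = 7.32 + 1.215 = 8.535.
10.07 > 8.535 → outlier.
10.34 > 8.535 → outlier.
10.40 > 8.535 → outlier.
All remaining values lie within [5.295, 8.535].

10.07, 10.34, 10.40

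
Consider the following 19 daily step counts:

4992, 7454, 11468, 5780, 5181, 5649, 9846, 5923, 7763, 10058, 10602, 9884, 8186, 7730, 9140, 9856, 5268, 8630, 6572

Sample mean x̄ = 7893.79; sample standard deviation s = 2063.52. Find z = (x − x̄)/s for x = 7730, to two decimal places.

z = (7730 − 7893.79) / 2063.52 = -0.08.

-0.08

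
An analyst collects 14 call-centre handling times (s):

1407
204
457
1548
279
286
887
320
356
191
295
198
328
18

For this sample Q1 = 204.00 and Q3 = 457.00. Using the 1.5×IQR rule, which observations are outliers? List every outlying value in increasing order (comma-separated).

IQR = Q3 − Q1 = 457.00 − 204.00 = 253.00.
Lower fence = Q1 − 1.5·IQR = 204.00 − 379.50 = -175.50.
Upper fence = Q3 + 1.5·IQR = 457.00 + 379.50 = 836.50.
887 > 836.50 → outlier.
1407 > 836.50 → outlier.
1548 > 836.50 → outlier.
All remaining values lie within [-175.50, 836.50].

887, 1407, 1548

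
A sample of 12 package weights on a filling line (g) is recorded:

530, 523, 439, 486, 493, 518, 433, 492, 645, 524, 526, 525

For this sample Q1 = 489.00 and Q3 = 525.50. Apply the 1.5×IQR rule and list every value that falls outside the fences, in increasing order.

IQR = Q3 − Q1 = 525.50 − 489.00 = 36.50.
Lower fence = Q1 − 1.5·IQR = 489.00 − 54.75 = 434.25.
Upper fence = Q3 + 1.5·IQR = 525.50 + 54.75 = 580.25.
433 < 434.25 → outlier.
645 > 580.25 → outlier.
All remaining values lie within [434.25, 580.25].

433, 645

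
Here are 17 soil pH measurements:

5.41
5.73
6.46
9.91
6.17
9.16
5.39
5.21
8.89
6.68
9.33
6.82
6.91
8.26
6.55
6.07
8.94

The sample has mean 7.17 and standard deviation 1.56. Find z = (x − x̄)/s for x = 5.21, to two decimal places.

z = (5.21 − 7.17) / 1.56 = -1.26.

-1.26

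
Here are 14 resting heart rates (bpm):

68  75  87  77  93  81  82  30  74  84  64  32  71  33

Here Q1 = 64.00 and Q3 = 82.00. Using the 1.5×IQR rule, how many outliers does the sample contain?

IQR = 18.00; fences at 64.00 − 27.00 = 37.00 and 82.00 + 27.00 = 109.00.
Outside the cutoffs: 30, 32, 33.

3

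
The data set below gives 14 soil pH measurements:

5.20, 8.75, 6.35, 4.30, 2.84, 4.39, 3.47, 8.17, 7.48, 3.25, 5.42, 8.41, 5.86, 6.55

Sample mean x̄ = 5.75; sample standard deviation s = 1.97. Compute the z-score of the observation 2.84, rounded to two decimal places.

-1.48

z = (2.84 − 5.75) / 1.97 = -1.48.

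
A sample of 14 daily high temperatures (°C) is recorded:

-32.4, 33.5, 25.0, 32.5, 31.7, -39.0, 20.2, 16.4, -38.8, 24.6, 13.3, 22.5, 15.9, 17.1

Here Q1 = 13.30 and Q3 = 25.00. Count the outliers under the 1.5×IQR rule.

IQR = 11.70; fences at 13.30 − 17.55 = -4.25 and 25.00 + 17.55 = 42.55.
Outside the cutoffs: -39.0, -38.8, -32.4.

3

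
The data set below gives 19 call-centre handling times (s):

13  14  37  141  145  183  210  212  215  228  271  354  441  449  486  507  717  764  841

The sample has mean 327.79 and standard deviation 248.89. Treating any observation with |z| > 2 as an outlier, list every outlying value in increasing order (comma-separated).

841

Cutoffs at x̄ ± 2s: 327.79 ± 2·248.89 = [-169.99, 825.57].
841: z = 2.06, |z| > 2 → outlier.
Every other value lies within [-169.99, 825.57].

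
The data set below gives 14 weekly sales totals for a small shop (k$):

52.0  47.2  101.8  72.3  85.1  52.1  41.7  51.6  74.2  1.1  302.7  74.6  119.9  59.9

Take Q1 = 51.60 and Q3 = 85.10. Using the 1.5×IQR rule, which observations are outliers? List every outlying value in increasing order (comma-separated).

IQR = Q3 − Q1 = 85.10 − 51.60 = 33.50.
Lower fence = Q1 − 1.5·IQR = 51.60 − 50.25 = 1.35.
Upper fence = Q3 + 1.5·IQR = 85.10 + 50.25 = 135.35.
1.1 < 1.35 → outlier.
302.7 > 135.35 → outlier.
All remaining values lie within [1.35, 135.35].

1.1, 302.7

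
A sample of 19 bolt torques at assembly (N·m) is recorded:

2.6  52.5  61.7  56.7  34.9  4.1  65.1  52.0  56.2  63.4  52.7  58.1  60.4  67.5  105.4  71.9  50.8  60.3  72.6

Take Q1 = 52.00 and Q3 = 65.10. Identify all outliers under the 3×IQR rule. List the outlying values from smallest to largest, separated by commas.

2.6, 4.1, 105.4

IQR = Q3 − Q1 = 65.10 − 52.00 = 13.10.
Lower fence = Q1 − 3·IQR = 52.00 − 39.30 = 12.70.
Upper fence = Q3 + 3·IQR = 65.10 + 39.30 = 104.40.
2.6 < 12.70 → outlier.
4.1 < 12.70 → outlier.
105.4 > 104.40 → outlier.
All remaining values lie within [12.70, 104.40].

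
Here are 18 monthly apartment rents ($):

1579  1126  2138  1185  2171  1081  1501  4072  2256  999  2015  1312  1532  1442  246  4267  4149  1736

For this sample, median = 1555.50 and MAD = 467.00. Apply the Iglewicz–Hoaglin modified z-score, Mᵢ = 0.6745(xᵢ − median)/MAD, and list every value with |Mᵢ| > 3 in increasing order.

4072, 4149, 4267

|Mᵢ| > 3 ⇔ |xᵢ − 1555.50| > 3·467.00/0.6745 = 2077.09.
So outliers lie outside [-521.59, 3632.59].
4072: M = 3.63 → outlier.
4149: M = 3.75 → outlier.
4267: M = 3.92 → outlier.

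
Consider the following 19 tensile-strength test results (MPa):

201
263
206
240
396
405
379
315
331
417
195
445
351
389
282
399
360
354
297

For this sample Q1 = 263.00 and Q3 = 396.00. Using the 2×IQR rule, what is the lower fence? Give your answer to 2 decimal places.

-3.00

IQR = Q3 − Q1 = 396.00 − 263.00 = 133.00.
Lower fence = Q1 − 2·IQR = 263.00 − 266.00 = -3.00.
Upper fence = Q3 + 2·IQR = 396.00 + 266.00 = 662.00.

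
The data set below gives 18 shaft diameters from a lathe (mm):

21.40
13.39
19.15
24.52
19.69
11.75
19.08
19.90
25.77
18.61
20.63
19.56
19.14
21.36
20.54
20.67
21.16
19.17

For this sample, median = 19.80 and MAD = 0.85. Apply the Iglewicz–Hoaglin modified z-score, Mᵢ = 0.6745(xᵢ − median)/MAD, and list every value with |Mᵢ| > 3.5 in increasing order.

|Mᵢ| > 3.5 ⇔ |xᵢ − 19.80| > 3.5·0.85/0.6745 = 4.41.
So outliers lie outside [15.39, 24.21].
11.75: M = -6.39 → outlier.
13.39: M = -5.09 → outlier.
24.52: M = 3.75 → outlier.
25.77: M = 4.74 → outlier.

11.75, 13.39, 24.52, 25.77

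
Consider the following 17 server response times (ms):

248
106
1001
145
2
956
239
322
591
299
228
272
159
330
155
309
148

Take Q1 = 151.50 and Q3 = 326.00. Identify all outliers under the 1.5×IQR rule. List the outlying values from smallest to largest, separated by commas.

591, 956, 1001

IQR = Q3 − Q1 = 326.00 − 151.50 = 174.50.
Lower fence = Q1 − 1.5·IQR = 151.50 − 261.75 = -110.25.
Upper fence = Q3 + 1.5·IQR = 326.00 + 261.75 = 587.75.
591 > 587.75 → outlier.
956 > 587.75 → outlier.
1001 > 587.75 → outlier.
All remaining values lie within [-110.25, 587.75].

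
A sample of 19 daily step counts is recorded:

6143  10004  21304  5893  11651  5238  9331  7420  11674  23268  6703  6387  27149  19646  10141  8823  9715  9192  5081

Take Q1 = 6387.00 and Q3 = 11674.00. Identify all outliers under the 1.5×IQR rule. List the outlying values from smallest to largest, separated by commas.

19646, 21304, 23268, 27149

IQR = Q3 − Q1 = 11674.00 − 6387.00 = 5287.00.
Lower fence = Q1 − 1.5·IQR = 6387.00 − 7930.50 = -1543.50.
Upper fence = Q3 + 1.5·IQR = 11674.00 + 7930.50 = 19604.50.
19646 > 19604.50 → outlier.
21304 > 19604.50 → outlier.
23268 > 19604.50 → outlier.
27149 > 19604.50 → outlier.
All remaining values lie within [-1543.50, 19604.50].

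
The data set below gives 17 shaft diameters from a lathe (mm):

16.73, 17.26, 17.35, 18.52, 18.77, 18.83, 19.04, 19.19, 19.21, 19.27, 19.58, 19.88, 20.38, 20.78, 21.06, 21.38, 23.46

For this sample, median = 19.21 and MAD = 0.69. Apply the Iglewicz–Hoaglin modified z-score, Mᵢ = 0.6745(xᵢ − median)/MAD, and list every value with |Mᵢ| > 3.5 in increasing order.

|Mᵢ| > 3.5 ⇔ |xᵢ − 19.21| > 3.5·0.69/0.6745 = 3.58.
So outliers lie outside [15.63, 22.79].
23.46: M = 4.15 → outlier.

23.46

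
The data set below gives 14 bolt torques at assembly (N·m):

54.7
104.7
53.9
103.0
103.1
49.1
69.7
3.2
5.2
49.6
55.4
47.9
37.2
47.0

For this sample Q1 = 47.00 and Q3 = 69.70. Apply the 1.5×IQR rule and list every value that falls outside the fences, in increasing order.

3.2, 5.2, 104.7

IQR = Q3 − Q1 = 69.70 − 47.00 = 22.70.
Lower fence = Q1 − 1.5·IQR = 47.00 − 34.05 = 12.95.
Upper fence = Q3 + 1.5·IQR = 69.70 + 34.05 = 103.75.
3.2 < 12.95 → outlier.
5.2 < 12.95 → outlier.
104.7 > 103.75 → outlier.
All remaining values lie within [12.95, 103.75].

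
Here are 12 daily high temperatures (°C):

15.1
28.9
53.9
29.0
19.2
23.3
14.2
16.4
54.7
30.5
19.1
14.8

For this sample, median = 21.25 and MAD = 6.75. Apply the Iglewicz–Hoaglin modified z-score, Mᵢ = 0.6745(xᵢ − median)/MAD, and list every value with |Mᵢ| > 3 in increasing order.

53.9, 54.7

|Mᵢ| > 3 ⇔ |xᵢ − 21.25| > 3·6.75/0.6745 = 30.02.
So outliers lie outside [-8.77, 51.27].
53.9: M = 3.26 → outlier.
54.7: M = 3.34 → outlier.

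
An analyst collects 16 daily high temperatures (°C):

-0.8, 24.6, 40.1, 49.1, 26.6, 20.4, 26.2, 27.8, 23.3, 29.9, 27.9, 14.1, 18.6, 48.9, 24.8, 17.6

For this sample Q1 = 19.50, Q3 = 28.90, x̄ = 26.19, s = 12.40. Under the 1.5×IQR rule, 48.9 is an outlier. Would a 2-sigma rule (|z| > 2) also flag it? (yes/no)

no

z = (48.9 − 26.19) / 12.40 = 1.83.
|z| = 1.83 ≤ 2.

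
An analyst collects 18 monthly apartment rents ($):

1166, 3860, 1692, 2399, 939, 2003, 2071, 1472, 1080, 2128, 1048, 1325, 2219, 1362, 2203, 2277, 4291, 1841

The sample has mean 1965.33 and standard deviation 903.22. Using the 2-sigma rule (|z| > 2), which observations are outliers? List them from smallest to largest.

3860, 4291

Cutoffs at x̄ ± 2s: 1965.33 ± 2·903.22 = [158.89, 3771.77].
3860: z = 2.10, |z| > 2 → outlier.
4291: z = 2.57, |z| > 2 → outlier.
Every other value lies within [158.89, 3771.77].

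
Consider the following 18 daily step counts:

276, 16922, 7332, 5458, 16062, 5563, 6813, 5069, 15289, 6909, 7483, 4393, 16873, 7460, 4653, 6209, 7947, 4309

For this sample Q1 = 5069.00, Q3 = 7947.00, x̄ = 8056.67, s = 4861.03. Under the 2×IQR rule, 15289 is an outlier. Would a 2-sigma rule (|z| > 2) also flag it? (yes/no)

no

z = (15289 − 8056.67) / 4861.03 = 1.49.
|z| = 1.49 ≤ 2.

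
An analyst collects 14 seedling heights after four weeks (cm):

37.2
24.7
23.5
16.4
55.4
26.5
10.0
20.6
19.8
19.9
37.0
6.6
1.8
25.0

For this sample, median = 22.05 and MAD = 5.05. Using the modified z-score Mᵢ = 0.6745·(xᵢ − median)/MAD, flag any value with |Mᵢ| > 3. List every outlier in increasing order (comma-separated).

55.4

|Mᵢ| > 3 ⇔ |xᵢ − 22.05| > 3·5.05/0.6745 = 22.46.
So outliers lie outside [-0.41, 44.51].
55.4: M = 4.45 → outlier.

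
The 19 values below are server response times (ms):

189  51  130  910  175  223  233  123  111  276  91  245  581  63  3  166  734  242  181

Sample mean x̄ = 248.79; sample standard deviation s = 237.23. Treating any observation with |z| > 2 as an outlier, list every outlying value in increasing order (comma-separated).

Cutoffs at x̄ ± 2s: 248.79 ± 2·237.23 = [-225.67, 723.25].
734: z = 2.05, |z| > 2 → outlier.
910: z = 2.79, |z| > 2 → outlier.
Every other value lies within [-225.67, 723.25].

734, 910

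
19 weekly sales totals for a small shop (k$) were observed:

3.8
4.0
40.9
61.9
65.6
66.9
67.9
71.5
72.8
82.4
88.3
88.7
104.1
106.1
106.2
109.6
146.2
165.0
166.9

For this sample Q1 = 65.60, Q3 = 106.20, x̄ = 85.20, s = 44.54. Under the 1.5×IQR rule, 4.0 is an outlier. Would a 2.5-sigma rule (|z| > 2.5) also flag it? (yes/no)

z = (4.0 − 85.20) / 44.54 = -1.82.
|z| = 1.82 ≤ 2.5.

no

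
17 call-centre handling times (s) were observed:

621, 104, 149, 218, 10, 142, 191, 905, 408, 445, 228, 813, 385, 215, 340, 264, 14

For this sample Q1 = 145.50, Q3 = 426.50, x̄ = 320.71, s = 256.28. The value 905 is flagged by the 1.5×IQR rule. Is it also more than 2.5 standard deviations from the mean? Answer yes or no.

z = (905 − 320.71) / 256.28 = 2.28.
|z| = 2.28 ≤ 2.5.

no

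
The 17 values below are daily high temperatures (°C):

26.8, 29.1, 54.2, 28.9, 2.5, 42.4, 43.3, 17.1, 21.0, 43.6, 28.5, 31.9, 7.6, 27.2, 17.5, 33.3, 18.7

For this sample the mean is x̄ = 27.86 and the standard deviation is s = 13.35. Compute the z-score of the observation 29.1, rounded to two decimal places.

0.09

z = (29.1 − 27.86) / 13.35 = 0.09.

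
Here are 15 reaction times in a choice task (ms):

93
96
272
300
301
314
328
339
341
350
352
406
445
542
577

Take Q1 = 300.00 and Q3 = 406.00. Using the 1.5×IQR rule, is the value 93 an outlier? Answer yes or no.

yes

IQR = Q3 − Q1 = 406.00 − 300.00 = 106.00.
Lower fence = Q1 − 1.5·IQR = 300.00 − 159.00 = 141.00.
Upper fence = Q3 + 1.5·IQR = 406.00 + 159.00 = 565.00.
93 lies below the lower fence.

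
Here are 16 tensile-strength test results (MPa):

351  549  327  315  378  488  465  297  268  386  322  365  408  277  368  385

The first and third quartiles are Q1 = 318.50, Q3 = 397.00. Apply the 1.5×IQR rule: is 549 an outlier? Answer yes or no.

IQR = Q3 − Q1 = 397.00 − 318.50 = 78.50.
Lower fence = Q1 − 1.5·IQR = 318.50 − 117.75 = 200.75.
Upper fence = Q3 + 1.5·IQR = 397.00 + 117.75 = 514.75.
549 lies above the upper fence.

yes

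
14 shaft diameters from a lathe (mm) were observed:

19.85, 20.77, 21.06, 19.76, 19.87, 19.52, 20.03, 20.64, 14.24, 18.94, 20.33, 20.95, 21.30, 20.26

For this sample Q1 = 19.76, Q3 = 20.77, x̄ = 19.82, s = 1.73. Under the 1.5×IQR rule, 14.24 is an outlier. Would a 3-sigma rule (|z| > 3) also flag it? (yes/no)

z = (14.24 − 19.82) / 1.73 = -3.23.
|z| = 3.23 > 3.

yes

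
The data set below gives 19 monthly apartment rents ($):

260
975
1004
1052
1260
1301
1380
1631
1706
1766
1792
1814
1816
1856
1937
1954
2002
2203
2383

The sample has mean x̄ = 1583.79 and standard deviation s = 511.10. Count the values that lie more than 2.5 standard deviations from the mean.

1

Cutoffs: x̄ ± 2.5s = [306.04, 2861.54].
Outside the cutoffs: 260.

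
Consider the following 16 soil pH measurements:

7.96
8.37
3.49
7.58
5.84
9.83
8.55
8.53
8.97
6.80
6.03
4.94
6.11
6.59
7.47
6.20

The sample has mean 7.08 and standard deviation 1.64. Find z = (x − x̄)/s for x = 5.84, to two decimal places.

z = (5.84 − 7.08) / 1.64 = -0.76.

-0.76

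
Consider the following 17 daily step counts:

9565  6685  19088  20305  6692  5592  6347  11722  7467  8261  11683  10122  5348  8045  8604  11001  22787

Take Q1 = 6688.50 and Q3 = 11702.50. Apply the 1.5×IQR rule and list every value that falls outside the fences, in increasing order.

20305, 22787

IQR = Q3 − Q1 = 11702.50 − 6688.50 = 5014.00.
Lower fence = Q1 − 1.5·IQR = 6688.50 − 7521.00 = -832.50.
Upper fence = Q3 + 1.5·IQR = 11702.50 + 7521.00 = 19223.50.
20305 > 19223.50 → outlier.
22787 > 19223.50 → outlier.
All remaining values lie within [-832.50, 19223.50].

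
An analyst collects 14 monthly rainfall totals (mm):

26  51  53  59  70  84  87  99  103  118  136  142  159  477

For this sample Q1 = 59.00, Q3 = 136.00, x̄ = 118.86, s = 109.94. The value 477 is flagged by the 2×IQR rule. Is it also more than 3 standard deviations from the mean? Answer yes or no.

z = (477 − 118.86) / 109.94 = 3.26.
|z| = 3.26 > 3.

yes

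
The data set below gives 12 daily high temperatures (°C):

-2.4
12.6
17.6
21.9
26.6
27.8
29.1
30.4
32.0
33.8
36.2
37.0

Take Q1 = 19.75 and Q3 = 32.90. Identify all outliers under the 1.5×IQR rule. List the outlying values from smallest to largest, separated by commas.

IQR = Q3 − Q1 = 32.90 − 19.75 = 13.15.
Lower fence = Q1 − 1.5·IQR = 19.75 − 19.725 = 0.025.
Upper fence = Q3 + 1.5·IQR = 32.90 + 19.725 = 52.625.
-2.4 < 0.025 → outlier.
All remaining values lie within [0.025, 52.625].

-2.4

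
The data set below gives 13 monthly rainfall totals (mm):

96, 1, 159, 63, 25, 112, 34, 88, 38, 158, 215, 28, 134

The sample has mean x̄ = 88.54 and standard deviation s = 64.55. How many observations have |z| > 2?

Cutoffs: x̄ ± 2s = [-40.56, 217.64].
Every value lies within the cutoffs.

0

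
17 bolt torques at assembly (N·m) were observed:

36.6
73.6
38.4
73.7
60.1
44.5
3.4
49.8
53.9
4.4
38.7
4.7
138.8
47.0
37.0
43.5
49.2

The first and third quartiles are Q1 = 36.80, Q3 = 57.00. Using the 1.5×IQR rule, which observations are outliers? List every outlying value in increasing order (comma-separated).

IQR = Q3 − Q1 = 57.00 − 36.80 = 20.20.
Lower fence = Q1 − 1.5·IQR = 36.80 − 30.30 = 6.50.
Upper fence = Q3 + 1.5·IQR = 57.00 + 30.30 = 87.30.
3.4 < 6.50 → outlier.
4.4 < 6.50 → outlier.
4.7 < 6.50 → outlier.
138.8 > 87.30 → outlier.
All remaining values lie within [6.50, 87.30].

3.4, 4.4, 4.7, 138.8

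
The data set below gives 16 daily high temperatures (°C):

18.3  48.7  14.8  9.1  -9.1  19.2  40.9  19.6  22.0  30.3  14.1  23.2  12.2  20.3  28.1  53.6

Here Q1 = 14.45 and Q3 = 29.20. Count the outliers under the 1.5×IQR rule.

IQR = 14.75; fences at 14.45 − 22.125 = -7.675 and 29.20 + 22.125 = 51.325.
Outside the cutoffs: -9.1, 53.6.

2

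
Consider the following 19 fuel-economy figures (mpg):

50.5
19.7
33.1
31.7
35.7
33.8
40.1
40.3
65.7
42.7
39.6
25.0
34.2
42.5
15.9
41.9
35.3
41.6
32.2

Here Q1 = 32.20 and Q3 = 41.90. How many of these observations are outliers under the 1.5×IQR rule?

IQR = 9.70; fences at 32.20 − 14.55 = 17.65 and 41.90 + 14.55 = 56.45.
Outside the cutoffs: 15.9, 65.7.

2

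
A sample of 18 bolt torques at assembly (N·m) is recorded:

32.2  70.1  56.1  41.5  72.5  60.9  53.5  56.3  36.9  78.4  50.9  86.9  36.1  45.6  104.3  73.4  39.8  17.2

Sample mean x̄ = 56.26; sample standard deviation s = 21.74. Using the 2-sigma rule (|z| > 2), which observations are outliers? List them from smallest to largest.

104.3

Cutoffs at x̄ ± 2s: 56.26 ± 2·21.74 = [12.78, 99.74].
104.3: z = 2.21, |z| > 2 → outlier.
Every other value lies within [12.78, 99.74].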